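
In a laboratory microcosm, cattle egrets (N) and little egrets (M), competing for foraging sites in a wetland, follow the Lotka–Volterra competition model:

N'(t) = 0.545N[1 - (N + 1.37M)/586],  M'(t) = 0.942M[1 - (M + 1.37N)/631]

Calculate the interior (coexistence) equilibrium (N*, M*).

Setting both brackets to zero gives the nullclines N + 1.37M = 586 and 1.37N + M = 631.
Substituting M = 631 - 1.37N into the first: N(1 - 1.37·1.37) = 586 - 1.37·631.
So N* = -278/-0.877 = 318, and then M* = 631 - 1.37·318 = 196.

N* ≈ 318, M* ≈ 196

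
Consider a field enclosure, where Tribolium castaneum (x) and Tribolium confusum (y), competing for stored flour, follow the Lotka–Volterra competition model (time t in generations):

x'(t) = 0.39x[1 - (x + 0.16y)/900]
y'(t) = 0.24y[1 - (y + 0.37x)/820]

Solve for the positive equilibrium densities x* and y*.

Setting both brackets to zero gives the nullclines x + 0.16y = 900 and 0.37x + y = 820.
Substituting y = 820 - 0.37x into the first: x(1 - 0.16·0.37) = 900 - 0.16·820.
So x* = 769/0.941 = 817, and then y* = 820 - 0.37·817 = 518.

x* ≈ 817, y* ≈ 518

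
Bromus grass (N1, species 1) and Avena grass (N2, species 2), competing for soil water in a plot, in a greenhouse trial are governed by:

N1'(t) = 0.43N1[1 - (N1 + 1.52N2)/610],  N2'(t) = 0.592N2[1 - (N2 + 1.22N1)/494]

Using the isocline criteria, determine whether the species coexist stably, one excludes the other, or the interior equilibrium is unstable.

Compare the nullcline intercepts: K1/α12 = 610/1.52 = 401 < K2 = 494; K2/α21 = 494/1.22 = 405 < K1 = 610.
Since both are reversed, neither can invade when rare; the interior point is a saddle.

unstable coexistence (outcome depends on initial conditions)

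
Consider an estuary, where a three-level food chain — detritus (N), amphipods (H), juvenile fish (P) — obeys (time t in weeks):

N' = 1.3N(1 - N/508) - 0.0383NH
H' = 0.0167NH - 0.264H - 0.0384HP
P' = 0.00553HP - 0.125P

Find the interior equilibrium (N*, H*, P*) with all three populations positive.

From dP/dt = 0: 0.00553H* = 0.125, so H* = 22.6.
From dN/dt = 0: 1.3(1 - N*/508) = 0.0383·22.6, giving N* = 508·(1 - 0.666) = 170.
From dH/dt = 0: 0.0167·170 - 0.264 = 0.0384P*, so P* = 2.57/0.0384 = 66.9.

N* ≈ 170, H* ≈ 22.6, P* ≈ 66.9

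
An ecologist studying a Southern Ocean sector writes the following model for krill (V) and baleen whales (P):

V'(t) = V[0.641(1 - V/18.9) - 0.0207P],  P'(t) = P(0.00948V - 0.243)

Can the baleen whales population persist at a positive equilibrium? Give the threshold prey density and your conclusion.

Threshold V = 25.6; K < 25.6, so no, the predator goes extinct.

The predator equation gives dP/dt > 0 only when V > 0.243/0.00948 = 25.6.
Without the predator, V → K = 18.9. Since 18.9 < 25.6, the predator cannot invade.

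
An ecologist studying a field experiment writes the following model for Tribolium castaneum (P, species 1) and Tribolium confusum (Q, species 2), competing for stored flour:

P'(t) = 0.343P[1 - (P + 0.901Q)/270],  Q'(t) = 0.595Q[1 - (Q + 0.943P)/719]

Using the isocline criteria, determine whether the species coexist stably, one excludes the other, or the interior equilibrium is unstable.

species 2 excludes species 1

Compare the nullcline intercepts: K1/α12 = 270/0.901 = 300 < K2 = 719; K2/α21 = 719/0.943 = 762 > K1 = 270.
Since the inequalities point opposite ways, species 2 can invade but species 1 cannot.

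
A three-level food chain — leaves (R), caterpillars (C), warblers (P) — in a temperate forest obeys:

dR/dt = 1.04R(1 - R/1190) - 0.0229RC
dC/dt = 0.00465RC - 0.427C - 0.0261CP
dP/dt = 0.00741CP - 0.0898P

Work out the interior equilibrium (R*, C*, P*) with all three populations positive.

R* ≈ 872, C* ≈ 12.1, P* ≈ 139

From dP/dt = 0: 0.00741C* = 0.0898, so C* = 12.1.
From dR/dt = 0: 1.04(1 - R*/1190) = 0.0229·12.1, giving R* = 1190·(1 - 0.267) = 872.
From dC/dt = 0: 0.00465·872 - 0.427 = 0.0261P*, so P* = 3.63/0.0261 = 139.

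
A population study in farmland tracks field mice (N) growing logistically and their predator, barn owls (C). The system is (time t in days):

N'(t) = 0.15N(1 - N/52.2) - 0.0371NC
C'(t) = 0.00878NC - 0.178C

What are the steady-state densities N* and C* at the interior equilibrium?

From dC/dt = 0 with C > 0: 0.00878N* = 0.178, so N* = 20.3.
Substitute into dN/dt = 0: 0.15(1 - 20.3/52.2) = 0.0371C*.
The bracket is 0.612, giving C* = 0.0917/0.0371 = 2.47.

N* ≈ 20.3, C* ≈ 2.47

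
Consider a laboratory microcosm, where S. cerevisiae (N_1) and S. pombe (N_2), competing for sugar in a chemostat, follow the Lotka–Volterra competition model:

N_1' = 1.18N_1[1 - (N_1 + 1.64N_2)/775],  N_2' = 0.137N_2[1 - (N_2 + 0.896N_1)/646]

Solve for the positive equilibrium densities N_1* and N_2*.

N_1* ≈ 606, N_2* ≈ 103

Setting both brackets to zero gives the nullclines N_1 + 1.64N_2 = 775 and 0.896N_1 + N_2 = 646.
Substituting N_2 = 646 - 0.896N_1 into the first: N_1(1 - 1.64·0.896) = 775 - 1.64·646.
So N_1* = -284/-0.469 = 606, and then N_2* = 646 - 0.896·606 = 103.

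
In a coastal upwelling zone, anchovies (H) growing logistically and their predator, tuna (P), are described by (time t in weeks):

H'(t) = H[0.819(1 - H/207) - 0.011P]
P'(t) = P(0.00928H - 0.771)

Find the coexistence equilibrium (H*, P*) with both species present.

From dP/dt = 0 with P > 0: 0.00928H* = 0.771, so H* = 83.1.
Substitute into dH/dt = 0: 0.819(1 - 83.1/207) = 0.011P*.
The bracket is 0.599, giving P* = 0.49/0.011 = 44.6.

H* ≈ 83.1, P* ≈ 44.6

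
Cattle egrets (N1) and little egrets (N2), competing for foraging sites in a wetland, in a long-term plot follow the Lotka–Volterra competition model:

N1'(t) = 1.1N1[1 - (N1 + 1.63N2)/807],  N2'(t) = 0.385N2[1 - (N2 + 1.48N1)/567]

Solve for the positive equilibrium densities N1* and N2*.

N1* ≈ 83, N2* ≈ 444

Setting both brackets to zero gives the nullclines N1 + 1.63N2 = 807 and 1.48N1 + N2 = 567.
Substituting N2 = 567 - 1.48N1 into the first: N1(1 - 1.63·1.48) = 807 - 1.63·567.
So N1* = -117/-1.41 = 83, and then N2* = 567 - 1.48·83 = 444.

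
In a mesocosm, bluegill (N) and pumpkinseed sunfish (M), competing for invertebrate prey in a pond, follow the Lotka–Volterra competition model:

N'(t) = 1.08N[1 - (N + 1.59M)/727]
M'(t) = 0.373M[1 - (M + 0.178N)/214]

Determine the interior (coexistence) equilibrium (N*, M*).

N* ≈ 539, M* ≈ 118

Setting both brackets to zero gives the nullclines N + 1.59M = 727 and 0.178N + M = 214.
Substituting M = 214 - 0.178N into the first: N(1 - 1.59·0.178) = 727 - 1.59·214.
So N* = 387/0.717 = 539, and then M* = 214 - 0.178·539 = 118.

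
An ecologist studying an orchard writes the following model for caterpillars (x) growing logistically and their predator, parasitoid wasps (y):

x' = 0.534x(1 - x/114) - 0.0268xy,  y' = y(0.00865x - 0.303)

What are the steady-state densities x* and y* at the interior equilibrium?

x* ≈ 35, y* ≈ 13.8

From dy/dt = 0 with y > 0: 0.00865x* = 0.303, so x* = 35.
Substitute into dx/dt = 0: 0.534(1 - 35/114) = 0.0268y*.
The bracket is 0.693, giving y* = 0.37/0.0268 = 13.8.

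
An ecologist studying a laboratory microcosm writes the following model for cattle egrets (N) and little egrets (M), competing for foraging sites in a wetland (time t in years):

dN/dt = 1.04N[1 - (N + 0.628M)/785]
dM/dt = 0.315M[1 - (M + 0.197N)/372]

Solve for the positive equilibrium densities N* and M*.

Setting both brackets to zero gives the nullclines N + 0.628M = 785 and 0.197N + M = 372.
Substituting M = 372 - 0.197N into the first: N(1 - 0.628·0.197) = 785 - 0.628·372.
So N* = 551/0.876 = 629, and then M* = 372 - 0.197·629 = 248.

N* ≈ 629, M* ≈ 248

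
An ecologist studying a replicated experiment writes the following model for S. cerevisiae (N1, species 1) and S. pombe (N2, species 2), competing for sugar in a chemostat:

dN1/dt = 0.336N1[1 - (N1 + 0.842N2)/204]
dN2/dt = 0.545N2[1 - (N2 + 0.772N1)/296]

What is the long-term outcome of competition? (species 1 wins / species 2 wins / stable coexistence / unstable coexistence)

Compare the nullcline intercepts: K1/α12 = 204/0.842 = 242 < K2 = 296; K2/α21 = 296/0.772 = 383 > K1 = 204.
Since the inequalities point opposite ways, species 2 can invade but species 1 cannot.

species 2 excludes species 1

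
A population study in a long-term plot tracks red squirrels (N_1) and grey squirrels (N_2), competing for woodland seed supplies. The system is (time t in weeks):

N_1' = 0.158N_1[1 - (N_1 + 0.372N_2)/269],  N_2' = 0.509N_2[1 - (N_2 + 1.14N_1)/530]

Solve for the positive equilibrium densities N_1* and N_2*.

Setting both brackets to zero gives the nullclines N_1 + 0.372N_2 = 269 and 1.14N_1 + N_2 = 530.
Substituting N_2 = 530 - 1.14N_1 into the first: N_1(1 - 0.372·1.14) = 269 - 0.372·530.
So N_1* = 71.8/0.576 = 125, and then N_2* = 530 - 1.14·125 = 388.

N_1* ≈ 125, N_2* ≈ 388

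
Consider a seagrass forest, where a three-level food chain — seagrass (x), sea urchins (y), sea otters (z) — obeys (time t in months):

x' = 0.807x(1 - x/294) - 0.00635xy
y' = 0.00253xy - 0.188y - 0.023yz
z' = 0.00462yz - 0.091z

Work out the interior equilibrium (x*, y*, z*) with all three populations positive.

x* ≈ 248, y* ≈ 19.7, z* ≈ 19.2

From dz/dt = 0: 0.00462y* = 0.091, so y* = 19.7.
From dx/dt = 0: 0.807(1 - x*/294) = 0.00635·19.7, giving x* = 294·(1 - 0.155) = 248.
From dy/dt = 0: 0.00253·248 - 0.188 = 0.023z*, so z* = 0.441/0.023 = 19.2.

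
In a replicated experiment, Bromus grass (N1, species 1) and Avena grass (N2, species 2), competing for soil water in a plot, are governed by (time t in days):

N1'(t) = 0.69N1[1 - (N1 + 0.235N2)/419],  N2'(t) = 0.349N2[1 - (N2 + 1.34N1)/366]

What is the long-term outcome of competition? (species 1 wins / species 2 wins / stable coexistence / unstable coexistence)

Compare the nullcline intercepts: K1/α12 = 419/0.235 = 1780 > K2 = 366; K2/α21 = 366/1.34 = 273 < K1 = 419.
Since the inequalities point opposite ways, species 1 can invade but species 2 cannot.

species 1 excludes species 2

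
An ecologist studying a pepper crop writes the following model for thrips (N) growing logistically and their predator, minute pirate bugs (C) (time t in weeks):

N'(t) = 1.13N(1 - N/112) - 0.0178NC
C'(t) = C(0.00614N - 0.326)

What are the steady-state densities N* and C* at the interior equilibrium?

From dC/dt = 0 with C > 0: 0.00614N* = 0.326, so N* = 53.1.
Substitute into dN/dt = 0: 1.13(1 - 53.1/112) = 0.0178C*.
The bracket is 0.526, giving C* = 0.594/0.0178 = 33.4.

N* ≈ 53.1, C* ≈ 33.4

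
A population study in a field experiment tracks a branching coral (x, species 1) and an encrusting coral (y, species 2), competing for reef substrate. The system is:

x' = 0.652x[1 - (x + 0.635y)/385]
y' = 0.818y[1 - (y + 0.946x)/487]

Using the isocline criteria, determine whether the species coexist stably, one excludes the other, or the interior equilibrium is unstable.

stable coexistence

Compare the nullcline intercepts: K1/α12 = 385/0.635 = 606 > K2 = 487; K2/α21 = 487/0.946 = 515 > K1 = 385.
Since both inequalities hold, each species can invade when rare, so the interior equilibrium is stable.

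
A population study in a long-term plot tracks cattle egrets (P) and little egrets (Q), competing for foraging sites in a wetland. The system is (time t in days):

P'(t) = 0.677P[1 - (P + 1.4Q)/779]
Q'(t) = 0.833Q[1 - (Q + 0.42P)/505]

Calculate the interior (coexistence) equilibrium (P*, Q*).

P* ≈ 175, Q* ≈ 432

Setting both brackets to zero gives the nullclines P + 1.4Q = 779 and 0.42P + Q = 505.
Substituting Q = 505 - 0.42P into the first: P(1 - 1.4·0.42) = 779 - 1.4·505.
So P* = 72/0.412 = 175, and then Q* = 505 - 0.42·175 = 432.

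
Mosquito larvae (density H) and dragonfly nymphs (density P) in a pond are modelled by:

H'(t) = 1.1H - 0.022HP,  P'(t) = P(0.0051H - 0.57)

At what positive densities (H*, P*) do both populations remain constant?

H* ≈ 112, P* ≈ 50

Set dP/dt = 0 with P > 0: 0.0051H - 0.57 = 0, so H* = 0.57/0.0051 = 112.
Set dH/dt = 0 with H > 0: 1.1 - 0.022P = 0, so P* = 1.1/0.022 = 50.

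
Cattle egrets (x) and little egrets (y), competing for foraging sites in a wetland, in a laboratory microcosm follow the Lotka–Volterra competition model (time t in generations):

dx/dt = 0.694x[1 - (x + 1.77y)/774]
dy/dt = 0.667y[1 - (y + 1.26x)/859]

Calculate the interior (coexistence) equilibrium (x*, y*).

x* ≈ 607, y* ≈ 94.5

Setting both brackets to zero gives the nullclines x + 1.77y = 774 and 1.26x + y = 859.
Substituting y = 859 - 1.26x into the first: x(1 - 1.77·1.26) = 774 - 1.77·859.
So x* = -746/-1.23 = 607, and then y* = 859 - 1.26·607 = 94.5.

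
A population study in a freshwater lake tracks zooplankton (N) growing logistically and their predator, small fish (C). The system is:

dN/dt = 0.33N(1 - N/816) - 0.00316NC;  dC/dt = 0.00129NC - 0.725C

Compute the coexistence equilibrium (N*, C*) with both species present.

From dC/dt = 0 with C > 0: 0.00129N* = 0.725, so N* = 562.
Substitute into dN/dt = 0: 0.33(1 - 562/816) = 0.00316C*.
The bracket is 0.311, giving C* = 0.103/0.00316 = 32.5.

N* ≈ 562, C* ≈ 32.5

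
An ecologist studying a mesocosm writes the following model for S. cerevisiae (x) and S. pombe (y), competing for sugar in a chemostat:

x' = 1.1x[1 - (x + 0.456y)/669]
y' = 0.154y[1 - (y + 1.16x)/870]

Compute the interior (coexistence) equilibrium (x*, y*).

x* ≈ 578, y* ≈ 199

Setting both brackets to zero gives the nullclines x + 0.456y = 669 and 1.16x + y = 870.
Substituting y = 870 - 1.16x into the first: x(1 - 0.456·1.16) = 669 - 0.456·870.
So x* = 272/0.471 = 578, and then y* = 870 - 1.16·578 = 199.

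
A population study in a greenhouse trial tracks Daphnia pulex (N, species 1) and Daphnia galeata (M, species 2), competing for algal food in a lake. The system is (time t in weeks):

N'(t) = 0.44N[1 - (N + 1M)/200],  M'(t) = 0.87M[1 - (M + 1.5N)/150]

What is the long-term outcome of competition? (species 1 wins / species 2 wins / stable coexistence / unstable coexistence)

species 1 excludes species 2

Compare the nullcline intercepts: K1/α12 = 200/1 = 200 > K2 = 150; K2/α21 = 150/1.5 = 100 < K1 = 200.
Since the inequalities point opposite ways, species 1 can invade but species 2 cannot.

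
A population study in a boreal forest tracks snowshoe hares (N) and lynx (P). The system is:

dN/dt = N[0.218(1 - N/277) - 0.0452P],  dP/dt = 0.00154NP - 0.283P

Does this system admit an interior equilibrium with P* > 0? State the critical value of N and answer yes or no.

The predator equation gives dP/dt > 0 only when N > 0.283/0.00154 = 184.
Without the predator, N → K = 277. Since 277 > 184, the predator can invade and persist.

Threshold N = 184; K > 184, so yes, the predator persists.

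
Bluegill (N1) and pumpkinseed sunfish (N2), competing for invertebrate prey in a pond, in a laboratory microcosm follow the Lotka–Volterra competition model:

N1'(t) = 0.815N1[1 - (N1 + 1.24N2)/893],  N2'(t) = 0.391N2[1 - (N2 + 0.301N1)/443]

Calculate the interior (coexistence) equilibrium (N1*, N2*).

N1* ≈ 548, N2* ≈ 278

Setting both brackets to zero gives the nullclines N1 + 1.24N2 = 893 and 0.301N1 + N2 = 443.
Substituting N2 = 443 - 0.301N1 into the first: N1(1 - 1.24·0.301) = 893 - 1.24·443.
So N1* = 344/0.627 = 548, and then N2* = 443 - 0.301·548 = 278.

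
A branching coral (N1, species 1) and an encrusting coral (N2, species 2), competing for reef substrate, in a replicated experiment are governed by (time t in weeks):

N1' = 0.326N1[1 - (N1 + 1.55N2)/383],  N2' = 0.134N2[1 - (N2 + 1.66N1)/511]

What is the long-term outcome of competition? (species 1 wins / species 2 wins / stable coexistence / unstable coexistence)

unstable coexistence (outcome depends on initial conditions)

Compare the nullcline intercepts: K1/α12 = 383/1.55 = 247 < K2 = 511; K2/α21 = 511/1.66 = 308 < K1 = 383.
Since both are reversed, neither can invade when rare; the interior point is a saddle.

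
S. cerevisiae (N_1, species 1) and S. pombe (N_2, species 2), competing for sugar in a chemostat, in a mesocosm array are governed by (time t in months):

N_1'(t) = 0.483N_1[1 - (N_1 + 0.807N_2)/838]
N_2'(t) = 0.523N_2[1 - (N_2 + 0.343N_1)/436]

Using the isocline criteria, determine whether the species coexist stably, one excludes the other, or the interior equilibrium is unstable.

stable coexistence

Compare the nullcline intercepts: K1/α12 = 838/0.807 = 1040 > K2 = 436; K2/α21 = 436/0.343 = 1270 > K1 = 838.
Since both inequalities hold, each species can invade when rare, so the interior equilibrium is stable.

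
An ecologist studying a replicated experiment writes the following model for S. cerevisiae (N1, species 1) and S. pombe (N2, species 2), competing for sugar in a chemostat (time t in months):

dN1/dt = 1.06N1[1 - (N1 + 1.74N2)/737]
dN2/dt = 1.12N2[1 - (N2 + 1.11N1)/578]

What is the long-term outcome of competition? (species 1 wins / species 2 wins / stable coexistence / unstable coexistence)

Compare the nullcline intercepts: K1/α12 = 737/1.74 = 424 < K2 = 578; K2/α21 = 578/1.11 = 521 < K1 = 737.
Since both are reversed, neither can invade when rare; the interior point is a saddle.

unstable coexistence (outcome depends on initial conditions)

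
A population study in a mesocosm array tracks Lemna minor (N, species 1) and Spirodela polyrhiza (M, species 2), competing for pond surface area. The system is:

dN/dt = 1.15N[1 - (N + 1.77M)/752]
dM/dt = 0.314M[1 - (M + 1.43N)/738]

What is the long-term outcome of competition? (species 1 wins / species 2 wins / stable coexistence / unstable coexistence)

unstable coexistence (outcome depends on initial conditions)

Compare the nullcline intercepts: K1/α12 = 752/1.77 = 425 < K2 = 738; K2/α21 = 738/1.43 = 516 < K1 = 752.
Since both are reversed, neither can invade when rare; the interior point is a saddle.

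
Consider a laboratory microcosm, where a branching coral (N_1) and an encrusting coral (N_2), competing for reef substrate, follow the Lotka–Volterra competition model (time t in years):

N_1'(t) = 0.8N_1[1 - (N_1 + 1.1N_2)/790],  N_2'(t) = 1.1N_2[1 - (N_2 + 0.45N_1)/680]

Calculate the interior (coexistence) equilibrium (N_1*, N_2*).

Setting both brackets to zero gives the nullclines N_1 + 1.1N_2 = 790 and 0.45N_1 + N_2 = 680.
Substituting N_2 = 680 - 0.45N_1 into the first: N_1(1 - 1.1·0.45) = 790 - 1.1·680.
So N_1* = 42/0.505 = 83.2, and then N_2* = 680 - 0.45·83.2 = 643.

N_1* ≈ 83.2, N_2* ≈ 643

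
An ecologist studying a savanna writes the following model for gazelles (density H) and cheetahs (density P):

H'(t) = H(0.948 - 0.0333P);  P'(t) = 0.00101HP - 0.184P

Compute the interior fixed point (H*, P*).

H* ≈ 182, P* ≈ 28.5

Set dP/dt = 0 with P > 0: 0.00101H - 0.184 = 0, so H* = 0.184/0.00101 = 182.
Set dH/dt = 0 with H > 0: 0.948 - 0.0333P = 0, so P* = 0.948/0.0333 = 28.5.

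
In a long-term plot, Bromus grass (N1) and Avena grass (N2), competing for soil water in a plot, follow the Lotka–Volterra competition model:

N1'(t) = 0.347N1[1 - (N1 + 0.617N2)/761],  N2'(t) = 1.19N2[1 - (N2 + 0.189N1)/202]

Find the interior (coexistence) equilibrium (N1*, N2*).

Setting both brackets to zero gives the nullclines N1 + 0.617N2 = 761 and 0.189N1 + N2 = 202.
Substituting N2 = 202 - 0.189N1 into the first: N1(1 - 0.617·0.189) = 761 - 0.617·202.
So N1* = 636/0.883 = 720, and then N2* = 202 - 0.189·720 = 65.8.

N1* ≈ 720, N2* ≈ 65.8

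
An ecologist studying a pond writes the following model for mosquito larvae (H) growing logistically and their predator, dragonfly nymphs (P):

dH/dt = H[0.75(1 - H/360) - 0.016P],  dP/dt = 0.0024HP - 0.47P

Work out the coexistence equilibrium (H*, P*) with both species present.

From dP/dt = 0 with P > 0: 0.0024H* = 0.47, so H* = 196.
Substitute into dH/dt = 0: 0.75(1 - 196/360) = 0.016P*.
The bracket is 0.456, giving P* = 0.342/0.016 = 21.4.

H* ≈ 196, P* ≈ 21.4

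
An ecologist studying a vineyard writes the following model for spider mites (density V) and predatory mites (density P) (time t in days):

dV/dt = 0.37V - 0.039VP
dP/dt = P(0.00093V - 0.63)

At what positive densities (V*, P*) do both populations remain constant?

V* ≈ 677, P* ≈ 9.49

Set dP/dt = 0 with P > 0: 0.00093V - 0.63 = 0, so V* = 0.63/0.00093 = 677.
Set dV/dt = 0 with V > 0: 0.37 - 0.039P = 0, so P* = 0.37/0.039 = 9.49.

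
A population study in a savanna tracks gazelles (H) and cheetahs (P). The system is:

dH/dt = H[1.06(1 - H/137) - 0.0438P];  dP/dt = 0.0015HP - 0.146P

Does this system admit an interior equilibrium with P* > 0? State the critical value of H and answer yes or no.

Threshold H = 97.3; K > 97.3, so yes, the predator persists.

The predator equation gives dP/dt > 0 only when H > 0.146/0.0015 = 97.3.
Without the predator, H → K = 137. Since 137 > 97.3, the predator can invade and persist.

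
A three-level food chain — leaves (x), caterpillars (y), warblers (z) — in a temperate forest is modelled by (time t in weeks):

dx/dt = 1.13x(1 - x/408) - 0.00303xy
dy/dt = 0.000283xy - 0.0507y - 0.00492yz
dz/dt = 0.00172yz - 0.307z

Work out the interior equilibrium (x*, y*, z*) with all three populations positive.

x* ≈ 213, y* ≈ 178, z* ≈ 1.93

From dz/dt = 0: 0.00172y* = 0.307, so y* = 178.
From dx/dt = 0: 1.13(1 - x*/408) = 0.00303·178, giving x* = 408·(1 - 0.479) = 213.
From dy/dt = 0: 0.000283·213 - 0.0507 = 0.00492z*, so z* = 0.0095/0.00492 = 1.93.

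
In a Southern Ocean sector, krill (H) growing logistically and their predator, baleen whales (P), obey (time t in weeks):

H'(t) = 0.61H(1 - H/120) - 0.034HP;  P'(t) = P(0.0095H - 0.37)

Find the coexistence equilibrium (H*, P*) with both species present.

From dP/dt = 0 with P > 0: 0.0095H* = 0.37, so H* = 38.9.
Substitute into dH/dt = 0: 0.61(1 - 38.9/120) = 0.034P*.
The bracket is 0.675, giving P* = 0.412/0.034 = 12.1.

H* ≈ 38.9, P* ≈ 12.1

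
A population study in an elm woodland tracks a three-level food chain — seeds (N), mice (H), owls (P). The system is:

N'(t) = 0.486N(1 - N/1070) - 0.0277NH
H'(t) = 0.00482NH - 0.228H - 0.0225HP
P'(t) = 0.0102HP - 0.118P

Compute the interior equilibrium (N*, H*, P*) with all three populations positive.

From dP/dt = 0: 0.0102H* = 0.118, so H* = 11.6.
From dN/dt = 0: 0.486(1 - N*/1070) = 0.0277·11.6, giving N* = 1070·(1 - 0.659) = 364.
From dH/dt = 0: 0.00482·364 - 0.228 = 0.0225P*, so P* = 1.53/0.0225 = 67.9.

N* ≈ 364, H* ≈ 11.6, P* ≈ 67.9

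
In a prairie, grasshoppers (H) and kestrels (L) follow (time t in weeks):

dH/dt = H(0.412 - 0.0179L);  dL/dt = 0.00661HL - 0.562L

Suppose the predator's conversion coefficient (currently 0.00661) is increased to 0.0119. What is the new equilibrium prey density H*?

At the interior fixed point, setting dL/dt = 0 with L > 0 fixes H* = (predator death rate)/(HL coefficient) — independent of the other coefficients.
With the change, H* = 0.562/0.0119 = 47.2; it falls from 85.

H* ≈ 47.2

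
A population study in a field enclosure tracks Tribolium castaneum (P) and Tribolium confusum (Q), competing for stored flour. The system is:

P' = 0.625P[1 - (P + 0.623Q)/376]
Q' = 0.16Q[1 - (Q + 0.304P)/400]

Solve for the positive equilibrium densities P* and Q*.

Setting both brackets to zero gives the nullclines P + 0.623Q = 376 and 0.304P + Q = 400.
Substituting Q = 400 - 0.304P into the first: P(1 - 0.623·0.304) = 376 - 0.623·400.
So P* = 127/0.811 = 156, and then Q* = 400 - 0.304·156 = 352.

P* ≈ 156, Q* ≈ 352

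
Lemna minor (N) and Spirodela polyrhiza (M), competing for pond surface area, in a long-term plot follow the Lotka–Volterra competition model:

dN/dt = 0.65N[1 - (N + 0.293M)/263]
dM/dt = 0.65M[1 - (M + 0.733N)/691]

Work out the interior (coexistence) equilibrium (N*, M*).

N* ≈ 77.1, M* ≈ 634

Setting both brackets to zero gives the nullclines N + 0.293M = 263 and 0.733N + M = 691.
Substituting M = 691 - 0.733N into the first: N(1 - 0.293·0.733) = 263 - 0.293·691.
So N* = 60.5/0.785 = 77.1, and then M* = 691 - 0.733·77.1 = 634.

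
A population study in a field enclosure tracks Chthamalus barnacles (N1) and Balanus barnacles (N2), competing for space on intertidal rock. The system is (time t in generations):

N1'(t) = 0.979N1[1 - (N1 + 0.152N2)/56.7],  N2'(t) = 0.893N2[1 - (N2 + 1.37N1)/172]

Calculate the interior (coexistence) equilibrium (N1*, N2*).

N1* ≈ 38.6, N2* ≈ 119

Setting both brackets to zero gives the nullclines N1 + 0.152N2 = 56.7 and 1.37N1 + N2 = 172.
Substituting N2 = 172 - 1.37N1 into the first: N1(1 - 0.152·1.37) = 56.7 - 0.152·172.
So N1* = 30.6/0.792 = 38.6, and then N2* = 172 - 1.37·38.6 = 119.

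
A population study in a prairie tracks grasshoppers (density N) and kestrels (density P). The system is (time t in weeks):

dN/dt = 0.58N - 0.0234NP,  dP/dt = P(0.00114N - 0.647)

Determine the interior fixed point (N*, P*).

Set dP/dt = 0 with P > 0: 0.00114N - 0.647 = 0, so N* = 0.647/0.00114 = 568.
Set dN/dt = 0 with N > 0: 0.58 - 0.0234P = 0, so P* = 0.58/0.0234 = 24.8.

N* ≈ 568, P* ≈ 24.8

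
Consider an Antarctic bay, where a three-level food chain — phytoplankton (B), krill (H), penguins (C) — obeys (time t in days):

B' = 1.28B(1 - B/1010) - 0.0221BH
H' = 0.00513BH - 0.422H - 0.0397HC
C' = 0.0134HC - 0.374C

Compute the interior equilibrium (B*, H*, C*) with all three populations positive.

B* ≈ 523, H* ≈ 27.9, C* ≈ 57

From dC/dt = 0: 0.0134H* = 0.374, so H* = 27.9.
From dB/dt = 0: 1.28(1 - B*/1010) = 0.0221·27.9, giving B* = 1010·(1 - 0.482) = 523.
From dH/dt = 0: 0.00513·523 - 0.422 = 0.0397C*, so C* = 2.26/0.0397 = 57.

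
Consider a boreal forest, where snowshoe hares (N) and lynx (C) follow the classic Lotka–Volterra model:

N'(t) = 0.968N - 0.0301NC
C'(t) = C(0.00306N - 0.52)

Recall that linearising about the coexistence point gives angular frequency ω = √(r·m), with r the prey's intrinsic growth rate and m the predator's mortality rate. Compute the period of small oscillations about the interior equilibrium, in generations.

T ≈ 8.86 generations

Here r = 0.968 and m = 0.52, so r·m = 0.503.
ω = √0.503 = 0.709 per generation, hence T = 2π/ω ≈ 8.86 generations.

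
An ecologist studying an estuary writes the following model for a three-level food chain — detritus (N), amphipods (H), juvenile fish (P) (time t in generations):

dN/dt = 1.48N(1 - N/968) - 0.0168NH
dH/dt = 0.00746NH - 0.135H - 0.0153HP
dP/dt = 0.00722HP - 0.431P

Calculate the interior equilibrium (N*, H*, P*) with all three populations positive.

N* ≈ 312, H* ≈ 59.7, P* ≈ 143

From dP/dt = 0: 0.00722H* = 0.431, so H* = 59.7.
From dN/dt = 0: 1.48(1 - N*/968) = 0.0168·59.7, giving N* = 968·(1 - 0.678) = 312.
From dH/dt = 0: 0.00746·312 - 0.135 = 0.0153P*, so P* = 2.19/0.0153 = 143.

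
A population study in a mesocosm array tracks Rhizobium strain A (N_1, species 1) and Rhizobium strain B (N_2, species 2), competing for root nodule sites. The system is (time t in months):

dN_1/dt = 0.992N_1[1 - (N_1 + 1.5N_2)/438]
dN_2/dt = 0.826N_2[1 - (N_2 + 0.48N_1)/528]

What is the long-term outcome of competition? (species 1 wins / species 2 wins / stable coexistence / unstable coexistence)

species 2 excludes species 1

Compare the nullcline intercepts: K1/α12 = 438/1.5 = 292 < K2 = 528; K2/α21 = 528/0.48 = 1100 > K1 = 438.
Since the inequalities point opposite ways, species 2 can invade but species 1 cannot.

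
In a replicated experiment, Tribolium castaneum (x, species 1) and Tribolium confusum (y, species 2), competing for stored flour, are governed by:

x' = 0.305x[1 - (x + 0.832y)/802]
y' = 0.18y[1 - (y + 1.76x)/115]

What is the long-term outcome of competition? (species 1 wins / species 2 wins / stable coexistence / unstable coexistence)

species 1 excludes species 2

Compare the nullcline intercepts: K1/α12 = 802/0.832 = 964 > K2 = 115; K2/α21 = 115/1.76 = 65.3 < K1 = 802.
Since the inequalities point opposite ways, species 1 can invade but species 2 cannot.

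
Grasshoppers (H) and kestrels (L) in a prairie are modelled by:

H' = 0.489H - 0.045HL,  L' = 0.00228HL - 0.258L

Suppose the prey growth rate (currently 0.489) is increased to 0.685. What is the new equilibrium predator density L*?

L* ≈ 15.2

At the interior fixed point, setting dH/dt = 0 with H > 0 fixes L* = (prey growth rate)/(HL coefficient) — independent of the other coefficients.
With the change, L* = 0.685/0.045 = 15.2; it rises from 10.9.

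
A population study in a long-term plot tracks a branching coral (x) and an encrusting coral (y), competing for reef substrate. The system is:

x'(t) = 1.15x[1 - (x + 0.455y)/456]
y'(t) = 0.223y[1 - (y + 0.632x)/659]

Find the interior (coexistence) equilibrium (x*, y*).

Setting both brackets to zero gives the nullclines x + 0.455y = 456 and 0.632x + y = 659.
Substituting y = 659 - 0.632x into the first: x(1 - 0.455·0.632) = 456 - 0.455·659.
So x* = 156/0.712 = 219, and then y* = 659 - 0.632·219 = 520.

x* ≈ 219, y* ≈ 520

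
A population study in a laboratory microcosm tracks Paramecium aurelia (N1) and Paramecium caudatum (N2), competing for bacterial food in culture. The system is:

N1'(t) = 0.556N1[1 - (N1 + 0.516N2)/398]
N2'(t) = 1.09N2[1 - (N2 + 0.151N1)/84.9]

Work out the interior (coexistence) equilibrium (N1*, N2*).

N1* ≈ 384, N2* ≈ 26.9

Setting both brackets to zero gives the nullclines N1 + 0.516N2 = 398 and 0.151N1 + N2 = 84.9.
Substituting N2 = 84.9 - 0.151N1 into the first: N1(1 - 0.516·0.151) = 398 - 0.516·84.9.
So N1* = 354/0.922 = 384, and then N2* = 84.9 - 0.151·384 = 26.9.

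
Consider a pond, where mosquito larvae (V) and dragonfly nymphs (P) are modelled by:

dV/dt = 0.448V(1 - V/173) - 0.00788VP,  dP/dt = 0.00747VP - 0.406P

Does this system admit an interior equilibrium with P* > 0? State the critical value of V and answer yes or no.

The predator equation gives dP/dt > 0 only when V > 0.406/0.00747 = 54.4.
Without the predator, V → K = 173. Since 173 > 54.4, the predator can invade and persist.

Threshold V = 54.4; K > 54.4, so yes, the predator persists.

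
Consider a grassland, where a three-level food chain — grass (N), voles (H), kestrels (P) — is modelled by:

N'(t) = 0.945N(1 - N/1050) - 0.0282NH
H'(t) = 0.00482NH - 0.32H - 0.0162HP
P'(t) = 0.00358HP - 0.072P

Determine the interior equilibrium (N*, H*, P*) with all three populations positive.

N* ≈ 420, H* ≈ 20.1, P* ≈ 105

From dP/dt = 0: 0.00358H* = 0.072, so H* = 20.1.
From dN/dt = 0: 0.945(1 - N*/1050) = 0.0282·20.1, giving N* = 1050·(1 - 0.6) = 420.
From dH/dt = 0: 0.00482·420 - 0.32 = 0.0162P*, so P* = 1.7/0.0162 = 105.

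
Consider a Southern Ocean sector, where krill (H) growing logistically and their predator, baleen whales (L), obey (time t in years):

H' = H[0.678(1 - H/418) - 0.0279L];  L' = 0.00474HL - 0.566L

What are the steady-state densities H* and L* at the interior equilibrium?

H* ≈ 119, L* ≈ 17.4

From dL/dt = 0 with L > 0: 0.00474H* = 0.566, so H* = 119.
Substitute into dH/dt = 0: 0.678(1 - 119/418) = 0.0279L*.
The bracket is 0.714, giving L* = 0.484/0.0279 = 17.4.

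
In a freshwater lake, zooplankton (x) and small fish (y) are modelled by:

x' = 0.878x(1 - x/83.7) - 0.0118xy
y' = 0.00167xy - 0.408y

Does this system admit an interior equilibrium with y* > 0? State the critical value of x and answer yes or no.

Threshold x = 244; K < 244, so no, the predator goes extinct.

The predator equation gives dy/dt > 0 only when x > 0.408/0.00167 = 244.
Without the predator, x → K = 83.7. Since 83.7 < 244, the predator cannot invade.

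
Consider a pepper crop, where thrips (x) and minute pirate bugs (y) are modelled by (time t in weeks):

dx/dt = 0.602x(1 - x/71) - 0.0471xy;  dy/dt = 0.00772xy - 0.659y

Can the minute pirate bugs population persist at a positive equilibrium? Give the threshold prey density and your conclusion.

The predator equation gives dy/dt > 0 only when x > 0.659/0.00772 = 85.4.
Without the predator, x → K = 71. Since 71 < 85.4, the predator cannot invade.

Threshold x = 85.4; K < 85.4, so no, the predator goes extinct.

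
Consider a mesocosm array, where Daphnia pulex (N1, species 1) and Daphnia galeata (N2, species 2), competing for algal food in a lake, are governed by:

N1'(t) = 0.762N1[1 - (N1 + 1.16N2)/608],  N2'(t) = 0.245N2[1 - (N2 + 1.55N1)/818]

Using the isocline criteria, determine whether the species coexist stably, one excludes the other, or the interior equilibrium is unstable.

unstable coexistence (outcome depends on initial conditions)

Compare the nullcline intercepts: K1/α12 = 608/1.16 = 524 < K2 = 818; K2/α21 = 818/1.55 = 528 < K1 = 608.
Since both are reversed, neither can invade when rare; the interior point is a saddle.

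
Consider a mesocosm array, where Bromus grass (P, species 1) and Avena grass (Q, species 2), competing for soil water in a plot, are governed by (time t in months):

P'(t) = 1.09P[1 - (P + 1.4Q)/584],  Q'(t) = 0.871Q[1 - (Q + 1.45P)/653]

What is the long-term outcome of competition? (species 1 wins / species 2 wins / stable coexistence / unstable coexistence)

unstable coexistence (outcome depends on initial conditions)

Compare the nullcline intercepts: K1/α12 = 584/1.4 = 417 < K2 = 653; K2/α21 = 653/1.45 = 450 < K1 = 584.
Since both are reversed, neither can invade when rare; the interior point is a saddle.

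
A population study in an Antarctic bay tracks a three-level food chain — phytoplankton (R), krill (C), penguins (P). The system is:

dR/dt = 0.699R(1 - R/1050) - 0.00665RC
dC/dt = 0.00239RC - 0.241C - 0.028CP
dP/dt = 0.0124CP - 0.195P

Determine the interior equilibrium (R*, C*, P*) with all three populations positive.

R* ≈ 893, C* ≈ 15.7, P* ≈ 67.6

From dP/dt = 0: 0.0124C* = 0.195, so C* = 15.7.
From dR/dt = 0: 0.699(1 - R*/1050) = 0.00665·15.7, giving R* = 1050·(1 - 0.15) = 893.
From dC/dt = 0: 0.00239·893 - 0.241 = 0.028P*, so P* = 1.89/0.028 = 67.6.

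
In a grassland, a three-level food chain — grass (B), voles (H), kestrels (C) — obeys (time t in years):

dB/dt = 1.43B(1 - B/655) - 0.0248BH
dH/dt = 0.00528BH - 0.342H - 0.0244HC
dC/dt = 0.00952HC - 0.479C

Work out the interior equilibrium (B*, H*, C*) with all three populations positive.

From dC/dt = 0: 0.00952H* = 0.479, so H* = 50.3.
From dB/dt = 0: 1.43(1 - B*/655) = 0.0248·50.3, giving B* = 655·(1 - 0.873) = 83.4.
From dH/dt = 0: 0.00528·83.4 - 0.342 = 0.0244C*, so C* = 0.0986/0.0244 = 4.04.

B* ≈ 83.4, H* ≈ 50.3, C* ≈ 4.04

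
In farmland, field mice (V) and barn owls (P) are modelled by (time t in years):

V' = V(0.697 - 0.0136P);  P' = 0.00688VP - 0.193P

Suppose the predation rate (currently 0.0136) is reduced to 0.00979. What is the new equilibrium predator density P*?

P* ≈ 71.2

At the interior fixed point, setting dV/dt = 0 with V > 0 fixes P* = (prey growth rate)/(VP coefficient) — independent of the other coefficients.
With the change, P* = 0.697/0.00979 = 71.2; it rises from 51.2.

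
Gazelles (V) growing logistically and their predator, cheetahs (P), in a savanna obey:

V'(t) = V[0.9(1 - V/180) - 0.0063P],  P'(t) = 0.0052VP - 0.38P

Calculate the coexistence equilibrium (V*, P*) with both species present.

From dP/dt = 0 with P > 0: 0.0052V* = 0.38, so V* = 73.1.
Substitute into dV/dt = 0: 0.9(1 - 73.1/180) = 0.0063P*.
The bracket is 0.594, giving P* = 0.535/0.0063 = 84.9.

V* ≈ 73.1, P* ≈ 84.9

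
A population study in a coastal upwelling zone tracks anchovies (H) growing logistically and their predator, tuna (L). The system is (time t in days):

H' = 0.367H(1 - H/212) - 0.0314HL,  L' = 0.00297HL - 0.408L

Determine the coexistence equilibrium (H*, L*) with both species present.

From dL/dt = 0 with L > 0: 0.00297H* = 0.408, so H* = 137.
Substitute into dH/dt = 0: 0.367(1 - 137/212) = 0.0314L*.
The bracket is 0.352, giving L* = 0.129/0.0314 = 4.11.

H* ≈ 137, L* ≈ 4.11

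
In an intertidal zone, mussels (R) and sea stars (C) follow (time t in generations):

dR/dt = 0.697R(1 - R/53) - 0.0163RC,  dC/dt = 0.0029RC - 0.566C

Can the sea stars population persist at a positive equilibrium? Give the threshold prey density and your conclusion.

Threshold R = 195; K < 195, so no, the predator goes extinct.

The predator equation gives dC/dt > 0 only when R > 0.566/0.0029 = 195.
Without the predator, R → K = 53. Since 53 < 195, the predator cannot invade.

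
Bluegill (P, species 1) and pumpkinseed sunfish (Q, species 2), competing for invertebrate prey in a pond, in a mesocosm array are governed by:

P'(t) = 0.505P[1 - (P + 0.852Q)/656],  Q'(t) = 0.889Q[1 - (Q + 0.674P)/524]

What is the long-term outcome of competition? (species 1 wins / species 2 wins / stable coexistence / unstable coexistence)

stable coexistence

Compare the nullcline intercepts: K1/α12 = 656/0.852 = 770 > K2 = 524; K2/α21 = 524/0.674 = 777 > K1 = 656.
Since both inequalities hold, each species can invade when rare, so the interior equilibrium is stable.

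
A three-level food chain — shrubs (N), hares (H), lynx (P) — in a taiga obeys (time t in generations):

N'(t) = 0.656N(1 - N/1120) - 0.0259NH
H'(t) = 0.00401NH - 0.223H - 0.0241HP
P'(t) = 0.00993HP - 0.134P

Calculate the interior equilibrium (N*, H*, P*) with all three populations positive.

N* ≈ 523, H* ≈ 13.5, P* ≈ 77.8

From dP/dt = 0: 0.00993H* = 0.134, so H* = 13.5.
From dN/dt = 0: 0.656(1 - N*/1120) = 0.0259·13.5, giving N* = 1120·(1 - 0.533) = 523.
From dH/dt = 0: 0.00401·523 - 0.223 = 0.0241P*, so P* = 1.88/0.0241 = 77.8.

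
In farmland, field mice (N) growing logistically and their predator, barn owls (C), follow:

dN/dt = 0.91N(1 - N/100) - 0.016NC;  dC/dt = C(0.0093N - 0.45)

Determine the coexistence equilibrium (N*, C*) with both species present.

From dC/dt = 0 with C > 0: 0.0093N* = 0.45, so N* = 48.4.
Substitute into dN/dt = 0: 0.91(1 - 48.4/100) = 0.016C*.
The bracket is 0.516, giving C* = 0.47/0.016 = 29.4.

N* ≈ 48.4, C* ≈ 29.4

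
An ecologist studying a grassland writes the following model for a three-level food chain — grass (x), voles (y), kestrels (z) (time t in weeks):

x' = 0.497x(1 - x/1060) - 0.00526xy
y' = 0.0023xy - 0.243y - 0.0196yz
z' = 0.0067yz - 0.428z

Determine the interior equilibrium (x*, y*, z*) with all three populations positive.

From dz/dt = 0: 0.0067y* = 0.428, so y* = 63.9.
From dx/dt = 0: 0.497(1 - x*/1060) = 0.00526·63.9, giving x* = 1060·(1 - 0.676) = 343.
From dy/dt = 0: 0.0023·343 - 0.243 = 0.0196z*, so z* = 0.547/0.0196 = 27.9.

x* ≈ 343, y* ≈ 63.9, z* ≈ 27.9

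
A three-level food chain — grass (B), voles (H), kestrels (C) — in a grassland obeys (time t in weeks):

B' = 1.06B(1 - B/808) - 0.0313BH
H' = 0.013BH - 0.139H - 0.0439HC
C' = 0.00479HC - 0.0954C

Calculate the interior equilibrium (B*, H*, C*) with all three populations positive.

B* ≈ 333, H* ≈ 19.9, C* ≈ 95.4

From dC/dt = 0: 0.00479H* = 0.0954, so H* = 19.9.
From dB/dt = 0: 1.06(1 - B*/808) = 0.0313·19.9, giving B* = 808·(1 - 0.588) = 333.
From dH/dt = 0: 0.013·333 - 0.139 = 0.0439C*, so C* = 4.19/0.0439 = 95.4.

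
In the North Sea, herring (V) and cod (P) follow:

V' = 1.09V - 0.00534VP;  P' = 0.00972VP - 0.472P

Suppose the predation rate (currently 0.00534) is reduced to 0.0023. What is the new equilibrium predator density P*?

P* ≈ 474

At the interior fixed point, setting dV/dt = 0 with V > 0 fixes P* = (prey growth rate)/(VP coefficient) — independent of the other coefficients.
With the change, P* = 1.09/0.0023 = 474; it rises from 204.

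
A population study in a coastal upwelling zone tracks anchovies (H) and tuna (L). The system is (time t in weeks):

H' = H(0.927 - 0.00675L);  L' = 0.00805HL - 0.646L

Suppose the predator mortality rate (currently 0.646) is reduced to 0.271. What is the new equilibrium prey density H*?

At the interior fixed point, setting dL/dt = 0 with L > 0 fixes H* = (predator death rate)/(HL coefficient) — independent of the other coefficients.
With the change, H* = 0.271/0.00805 = 33.7; it falls from 80.2.

H* ≈ 33.7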